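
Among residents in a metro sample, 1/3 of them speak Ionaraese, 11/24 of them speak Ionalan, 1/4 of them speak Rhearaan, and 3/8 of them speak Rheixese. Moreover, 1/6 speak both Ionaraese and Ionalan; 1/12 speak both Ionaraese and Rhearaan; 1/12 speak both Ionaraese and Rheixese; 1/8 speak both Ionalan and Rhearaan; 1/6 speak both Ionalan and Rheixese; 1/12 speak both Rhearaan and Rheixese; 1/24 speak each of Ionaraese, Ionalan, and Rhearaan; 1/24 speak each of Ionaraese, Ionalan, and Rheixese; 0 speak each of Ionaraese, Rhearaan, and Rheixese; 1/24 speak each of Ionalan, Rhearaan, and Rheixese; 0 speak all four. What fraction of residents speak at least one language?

5/6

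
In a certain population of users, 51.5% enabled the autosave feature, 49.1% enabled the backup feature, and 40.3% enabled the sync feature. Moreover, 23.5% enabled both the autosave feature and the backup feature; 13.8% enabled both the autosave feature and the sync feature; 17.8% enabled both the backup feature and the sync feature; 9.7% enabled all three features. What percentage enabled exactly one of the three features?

P(exactly one) = 51.5 + 49.1 + 40.3 − 2·23.5 − 2·13.8 − 2·17.8 + 3·9.7 = 59.8%

59.8%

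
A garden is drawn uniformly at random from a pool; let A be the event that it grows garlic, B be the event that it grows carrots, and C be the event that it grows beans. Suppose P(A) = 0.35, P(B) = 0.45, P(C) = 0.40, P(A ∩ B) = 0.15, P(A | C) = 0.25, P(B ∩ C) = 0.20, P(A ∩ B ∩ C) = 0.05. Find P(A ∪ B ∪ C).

0.80

P(A ∩ C) = P(C)·P(A|C) = 0.40 × 0.25 = 0.10
P(A ∪ B ∪ C) = 0.35 + 0.45 + 0.40 − 0.15 − 0.10 − 0.20 + 0.05 = 0.80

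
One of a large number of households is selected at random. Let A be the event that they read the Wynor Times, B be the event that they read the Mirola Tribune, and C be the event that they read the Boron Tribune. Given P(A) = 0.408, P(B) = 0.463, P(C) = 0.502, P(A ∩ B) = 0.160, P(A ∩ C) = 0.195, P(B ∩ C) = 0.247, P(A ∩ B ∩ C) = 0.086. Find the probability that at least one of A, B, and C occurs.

0.857

By inclusion–exclusion:
P(A ∪ B ∪ C) = 0.408 + 0.463 + 0.502 − 0.160 − 0.195 − 0.247 + 0.086 = 0.857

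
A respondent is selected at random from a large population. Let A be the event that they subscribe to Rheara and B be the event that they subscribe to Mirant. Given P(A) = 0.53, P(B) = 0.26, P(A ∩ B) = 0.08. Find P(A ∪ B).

P(A ∪ B) = 0.53 + 0.26 − 0.08 = 0.71

0.71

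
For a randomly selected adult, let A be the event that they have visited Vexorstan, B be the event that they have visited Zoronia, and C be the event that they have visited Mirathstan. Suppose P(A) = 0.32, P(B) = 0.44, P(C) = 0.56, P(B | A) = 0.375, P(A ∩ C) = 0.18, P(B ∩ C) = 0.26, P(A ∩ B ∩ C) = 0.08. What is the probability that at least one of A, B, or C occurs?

0.84

P(A ∩ B) = P(A)·P(B|A) = 0.32 × 0.375 = 0.12
P(A ∪ B ∪ C) = 0.32 + 0.44 + 0.56 − 0.12 − 0.18 − 0.26 + 0.08 = 0.84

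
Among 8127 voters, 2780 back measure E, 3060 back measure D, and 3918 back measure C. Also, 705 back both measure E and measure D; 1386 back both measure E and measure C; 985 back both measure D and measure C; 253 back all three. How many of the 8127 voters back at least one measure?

6935

N(≥1) = 2780 + 3060 + 3918 − 705 − 1386 − 985 + 253 = 6935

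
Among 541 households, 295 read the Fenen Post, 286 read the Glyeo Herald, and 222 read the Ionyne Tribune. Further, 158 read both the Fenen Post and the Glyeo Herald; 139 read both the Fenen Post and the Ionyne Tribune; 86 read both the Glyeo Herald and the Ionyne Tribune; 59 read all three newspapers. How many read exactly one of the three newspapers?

N(exactly one) = 295 + 286 + 222 − 2·158 − 2·139 − 2·86 + 3·59 = 214

214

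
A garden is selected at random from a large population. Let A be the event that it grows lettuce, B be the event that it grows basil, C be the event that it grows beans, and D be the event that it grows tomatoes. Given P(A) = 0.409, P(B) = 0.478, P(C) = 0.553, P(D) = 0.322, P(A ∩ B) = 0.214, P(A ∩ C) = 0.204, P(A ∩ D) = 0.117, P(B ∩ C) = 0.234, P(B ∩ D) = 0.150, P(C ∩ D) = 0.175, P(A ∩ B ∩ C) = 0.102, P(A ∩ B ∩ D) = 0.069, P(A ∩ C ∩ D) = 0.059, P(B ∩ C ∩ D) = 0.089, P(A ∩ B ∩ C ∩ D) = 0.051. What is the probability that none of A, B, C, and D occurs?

Using inclusion–exclusion:
P(A ∪ B ∪ C ∪ D) = 0.409 + 0.478 + 0.553 + 0.322 − 0.214 − 0.204 − 0.117 − 0.234 − 0.150 − 0.175 + 0.102 + 0.069 + 0.059 + 0.089 − 0.051 = 0.936
P(none) = 1 − 0.936 = 0.064

0.064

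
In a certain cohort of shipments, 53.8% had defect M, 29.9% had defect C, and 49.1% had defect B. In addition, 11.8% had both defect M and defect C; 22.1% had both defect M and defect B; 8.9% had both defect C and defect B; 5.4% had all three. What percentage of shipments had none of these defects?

4.6%

P(≥1) = 53.8 + 29.9 + 49.1 − 11.8 − 22.1 − 8.9 + 5.4 = 95.4%
P(none) = 100% − 95.4% = 4.6%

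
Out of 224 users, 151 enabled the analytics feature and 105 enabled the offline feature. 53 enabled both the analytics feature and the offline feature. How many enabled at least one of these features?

By inclusion–exclusion:
|union| = 151 + 105 − 53 = 203

203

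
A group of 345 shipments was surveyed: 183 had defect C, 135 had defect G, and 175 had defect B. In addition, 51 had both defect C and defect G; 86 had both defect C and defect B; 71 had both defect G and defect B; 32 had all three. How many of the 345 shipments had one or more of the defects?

|at least one| = 183 + 135 + 175 − 51 − 86 − 71 + 32 = 317

317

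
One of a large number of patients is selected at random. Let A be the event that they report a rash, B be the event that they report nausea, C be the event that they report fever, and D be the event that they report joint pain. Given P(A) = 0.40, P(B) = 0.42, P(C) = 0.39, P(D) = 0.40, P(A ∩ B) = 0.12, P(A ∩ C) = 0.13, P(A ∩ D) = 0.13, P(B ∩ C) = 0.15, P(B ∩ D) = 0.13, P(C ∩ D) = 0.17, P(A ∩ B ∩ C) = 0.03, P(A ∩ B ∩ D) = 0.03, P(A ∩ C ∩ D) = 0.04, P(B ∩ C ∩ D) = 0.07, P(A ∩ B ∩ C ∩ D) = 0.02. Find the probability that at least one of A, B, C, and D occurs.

Apply inclusion-exclusion:
P(A ∪ B ∪ C ∪ D) = 0.40 + 0.42 + 0.39 + 0.40 − 0.12 − 0.13 − 0.13 − 0.15 − 0.13 − 0.17 + 0.03 + 0.03 + 0.04 + 0.07 − 0.02 = 0.93

0.93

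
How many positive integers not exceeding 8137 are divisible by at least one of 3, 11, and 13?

floor(8137/3) + floor(8137/11) + floor(8137/13) − floor(8137/33) − floor(8137/39) − floor(8137/143) + floor(8137/429) = 2712 + 739 + 625 − 246 − 208 − 56 + 18 = 3584

3584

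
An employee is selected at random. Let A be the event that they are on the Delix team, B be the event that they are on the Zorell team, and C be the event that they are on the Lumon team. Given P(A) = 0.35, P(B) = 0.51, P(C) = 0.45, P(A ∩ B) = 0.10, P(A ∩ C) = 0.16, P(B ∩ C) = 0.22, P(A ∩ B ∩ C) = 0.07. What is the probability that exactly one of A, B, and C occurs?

0.56

P(exactly one) = 0.35 + 0.51 + 0.45 − 2·0.10 − 2·0.16 − 2·0.22 + 3·0.07 = 0.56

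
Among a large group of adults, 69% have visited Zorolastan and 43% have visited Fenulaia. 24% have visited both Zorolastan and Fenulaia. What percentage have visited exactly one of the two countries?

P(exactly one) = 69 + 43 − 2·24 = 64%

64%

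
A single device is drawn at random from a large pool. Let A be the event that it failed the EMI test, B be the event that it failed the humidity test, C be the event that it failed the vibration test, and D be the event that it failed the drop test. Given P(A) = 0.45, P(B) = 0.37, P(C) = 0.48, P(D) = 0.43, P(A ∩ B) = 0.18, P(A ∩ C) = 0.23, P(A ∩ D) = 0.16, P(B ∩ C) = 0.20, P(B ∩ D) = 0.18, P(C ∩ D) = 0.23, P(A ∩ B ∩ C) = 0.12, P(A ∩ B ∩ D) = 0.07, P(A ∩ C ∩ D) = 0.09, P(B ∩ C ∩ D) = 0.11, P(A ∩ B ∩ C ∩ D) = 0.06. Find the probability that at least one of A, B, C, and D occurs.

Using inclusion–exclusion:
P(A ∪ B ∪ C ∪ D) = 0.45 + 0.37 + 0.48 + 0.43 − 0.18 − 0.23 − 0.16 − 0.20 − 0.18 − 0.23 + 0.12 + 0.07 + 0.09 + 0.11 − 0.06 = 0.88

0.88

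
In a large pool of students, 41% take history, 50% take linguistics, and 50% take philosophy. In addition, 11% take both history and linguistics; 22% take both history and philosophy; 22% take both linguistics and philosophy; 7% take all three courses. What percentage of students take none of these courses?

By inclusion–exclusion:
P(union) = 41 + 50 + 50 − 11 − 22 − 22 + 7 = 93%
P(none) = 100% − 93% = 7%

7%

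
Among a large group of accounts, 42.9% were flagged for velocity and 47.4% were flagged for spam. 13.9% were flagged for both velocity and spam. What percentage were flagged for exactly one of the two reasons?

62.5%

P(exactly one) = 42.9 + 47.4 − 2·13.9 = 62.5%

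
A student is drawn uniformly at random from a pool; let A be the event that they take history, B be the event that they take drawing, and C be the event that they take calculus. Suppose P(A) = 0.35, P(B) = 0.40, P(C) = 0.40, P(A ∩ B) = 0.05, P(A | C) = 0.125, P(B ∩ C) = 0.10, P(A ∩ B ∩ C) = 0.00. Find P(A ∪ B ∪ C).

0.95

P(A ∩ C) = P(C)·P(A|C) = 0.40 × 0.125 = 0.05
P(A ∪ B ∪ C) = 0.35 + 0.40 + 0.40 − 0.05 − 0.05 − 0.10 + 0.00 = 0.95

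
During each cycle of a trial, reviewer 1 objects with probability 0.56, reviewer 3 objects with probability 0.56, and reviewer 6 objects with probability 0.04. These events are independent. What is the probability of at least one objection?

0.814144

Independence gives P(none) = ∏(1 − pᵢ).
P(none) = (1 − 0.56) × (1 − 0.56) × (1 − 0.04) = 0.44 × 0.44 × 0.96 = 0.185856
P(at least one) = 1 − 0.185856 = 0.814144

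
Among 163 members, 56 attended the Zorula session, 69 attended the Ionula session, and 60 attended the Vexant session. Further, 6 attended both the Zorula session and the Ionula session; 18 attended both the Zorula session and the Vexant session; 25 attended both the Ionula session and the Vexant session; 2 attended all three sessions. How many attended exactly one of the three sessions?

93

N(exactly one) = 56 + 69 + 60 − 2·6 − 2·18 − 2·25 + 3·2 = 93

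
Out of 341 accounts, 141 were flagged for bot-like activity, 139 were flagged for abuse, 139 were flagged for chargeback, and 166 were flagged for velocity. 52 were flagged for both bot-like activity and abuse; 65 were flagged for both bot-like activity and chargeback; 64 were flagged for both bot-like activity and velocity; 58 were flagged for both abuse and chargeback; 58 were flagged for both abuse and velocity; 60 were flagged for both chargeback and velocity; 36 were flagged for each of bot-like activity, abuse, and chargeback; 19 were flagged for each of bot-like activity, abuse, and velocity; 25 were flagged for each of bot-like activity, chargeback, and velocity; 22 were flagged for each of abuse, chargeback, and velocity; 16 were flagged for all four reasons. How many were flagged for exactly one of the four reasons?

|exactly one| = 141 + 139 + 139 + 166 − 2·52 − 2·65 − 2·64 − 2·58 − 2·58 − 2·60 + 3·36 + 3·19 + 3·25 + 3·22 − 4·16 = 113

113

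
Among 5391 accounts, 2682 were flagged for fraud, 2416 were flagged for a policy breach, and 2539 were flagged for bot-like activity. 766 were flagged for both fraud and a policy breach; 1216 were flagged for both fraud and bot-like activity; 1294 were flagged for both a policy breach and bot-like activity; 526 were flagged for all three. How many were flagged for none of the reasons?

Using inclusion–exclusion:
|at least one| = 2682 + 2416 + 2539 − 766 − 1216 − 1294 + 526 = 4887
None: 5391 − 4887 = 504

504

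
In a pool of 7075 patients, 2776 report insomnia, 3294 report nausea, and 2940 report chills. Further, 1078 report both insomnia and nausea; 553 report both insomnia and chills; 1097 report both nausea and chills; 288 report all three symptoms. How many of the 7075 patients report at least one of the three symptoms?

N(≥1) = 2776 + 3294 + 2940 − 1078 − 553 − 1097 + 288 = 6570

6570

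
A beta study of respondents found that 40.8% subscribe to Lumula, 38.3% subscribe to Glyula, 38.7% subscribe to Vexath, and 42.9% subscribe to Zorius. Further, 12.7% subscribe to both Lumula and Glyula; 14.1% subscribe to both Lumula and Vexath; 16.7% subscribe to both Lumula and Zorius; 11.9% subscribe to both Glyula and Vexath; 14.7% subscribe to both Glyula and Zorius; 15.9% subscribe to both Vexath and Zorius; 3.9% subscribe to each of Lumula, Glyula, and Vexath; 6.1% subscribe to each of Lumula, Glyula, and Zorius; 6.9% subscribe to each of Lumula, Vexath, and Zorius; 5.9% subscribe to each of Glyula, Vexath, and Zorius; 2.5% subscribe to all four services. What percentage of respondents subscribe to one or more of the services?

P(union) = 40.8 + 38.3 + 38.7 + 42.9 − 12.7 − 14.1 − 16.7 − 11.9 − 14.7 − 15.9 + 3.9 + 6.1 + 6.9 + 5.9 − 2.5 = 95.0%

95.0%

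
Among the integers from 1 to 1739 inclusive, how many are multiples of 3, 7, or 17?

803

floor(1739/3) + floor(1739/7) + floor(1739/17) − floor(1739/21) − floor(1739/51) − floor(1739/119) + floor(1739/357) = 579 + 248 + 102 − 82 − 34 − 14 + 4 = 803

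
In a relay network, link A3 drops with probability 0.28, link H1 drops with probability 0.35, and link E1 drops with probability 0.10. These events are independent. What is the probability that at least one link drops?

P(none) = (1 − 0.28) × (1 − 0.35) × (1 − 0.10) = 0.72 × 0.65 × 0.90 = 0.4212
P(at least one) = 1 − 0.4212 = 0.5788

0.5788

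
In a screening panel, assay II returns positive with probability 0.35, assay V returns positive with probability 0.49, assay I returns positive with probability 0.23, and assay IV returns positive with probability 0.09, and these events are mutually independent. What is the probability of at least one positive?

0.76771795

Since the events are independent, P(none) is the product of the individual non-occurrence probabilities.
P(none) = (1 − 0.35) × (1 − 0.49) × (1 − 0.23) × (1 − 0.09) = 0.65 × 0.51 × 0.77 × 0.91 = 0.23228205
P(at least one) = 1 − 0.23228205 = 0.76771795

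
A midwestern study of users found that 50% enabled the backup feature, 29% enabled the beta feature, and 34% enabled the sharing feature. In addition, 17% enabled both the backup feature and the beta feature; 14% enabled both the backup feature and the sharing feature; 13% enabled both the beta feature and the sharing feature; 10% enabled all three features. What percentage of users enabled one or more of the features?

79%

Using inclusion–exclusion:
P(union) = 50 + 29 + 34 − 17 − 14 − 13 + 10 = 79%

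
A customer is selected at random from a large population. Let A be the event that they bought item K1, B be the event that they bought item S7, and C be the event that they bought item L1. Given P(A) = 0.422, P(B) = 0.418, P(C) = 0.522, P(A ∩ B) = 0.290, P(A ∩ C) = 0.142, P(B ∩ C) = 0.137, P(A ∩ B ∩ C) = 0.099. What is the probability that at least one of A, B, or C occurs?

Apply inclusion-exclusion:
P(A ∪ B ∪ C) = 0.422 + 0.418 + 0.522 − 0.290 − 0.142 − 0.137 + 0.099 = 0.892

0.892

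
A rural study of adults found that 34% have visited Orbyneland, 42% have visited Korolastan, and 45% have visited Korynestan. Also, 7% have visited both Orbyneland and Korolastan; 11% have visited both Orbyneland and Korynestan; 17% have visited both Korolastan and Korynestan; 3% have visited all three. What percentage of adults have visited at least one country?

89%

P(at least one) = 34 + 42 + 45 − 7 − 11 − 17 + 3 = 89%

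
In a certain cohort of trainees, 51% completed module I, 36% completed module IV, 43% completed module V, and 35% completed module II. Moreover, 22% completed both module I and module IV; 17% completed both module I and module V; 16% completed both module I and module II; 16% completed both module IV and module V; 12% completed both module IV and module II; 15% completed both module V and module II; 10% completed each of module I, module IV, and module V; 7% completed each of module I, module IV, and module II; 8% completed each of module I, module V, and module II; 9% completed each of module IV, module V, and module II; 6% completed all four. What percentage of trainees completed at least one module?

95%

By inclusion-exclusion,
P(union) = 51 + 36 + 43 + 35 − 22 − 17 − 16 − 16 − 12 − 15 + 10 + 7 + 8 + 9 − 6 = 95%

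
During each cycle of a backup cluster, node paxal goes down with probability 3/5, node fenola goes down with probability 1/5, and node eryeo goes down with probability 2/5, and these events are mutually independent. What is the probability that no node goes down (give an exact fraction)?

24/125

P(none) = (1 − 3/5) × (1 − 1/5) × (1 − 2/5) = 2/5 × 4/5 × 3/5 = 24/125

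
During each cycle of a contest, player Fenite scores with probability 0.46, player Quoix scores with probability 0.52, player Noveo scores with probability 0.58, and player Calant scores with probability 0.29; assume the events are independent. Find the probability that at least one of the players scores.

0.92270656

P(none) = (1 − 0.46) × (1 − 0.52) × (1 − 0.58) × (1 − 0.29) = 0.54 × 0.48 × 0.42 × 0.71 = 0.07729344
P(at least one) = 1 − 0.07729344 = 0.92270656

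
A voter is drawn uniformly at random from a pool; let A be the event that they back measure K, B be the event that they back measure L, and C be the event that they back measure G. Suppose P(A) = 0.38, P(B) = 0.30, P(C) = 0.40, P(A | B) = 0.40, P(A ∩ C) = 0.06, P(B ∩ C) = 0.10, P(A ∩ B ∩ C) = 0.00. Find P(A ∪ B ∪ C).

P(A ∩ B) = P(B)·P(A|B) = 0.30 × 0.40 = 0.12
P(A ∪ B ∪ C) = 0.38 + 0.30 + 0.40 − 0.12 − 0.06 − 0.10 + 0.00 = 0.80

0.80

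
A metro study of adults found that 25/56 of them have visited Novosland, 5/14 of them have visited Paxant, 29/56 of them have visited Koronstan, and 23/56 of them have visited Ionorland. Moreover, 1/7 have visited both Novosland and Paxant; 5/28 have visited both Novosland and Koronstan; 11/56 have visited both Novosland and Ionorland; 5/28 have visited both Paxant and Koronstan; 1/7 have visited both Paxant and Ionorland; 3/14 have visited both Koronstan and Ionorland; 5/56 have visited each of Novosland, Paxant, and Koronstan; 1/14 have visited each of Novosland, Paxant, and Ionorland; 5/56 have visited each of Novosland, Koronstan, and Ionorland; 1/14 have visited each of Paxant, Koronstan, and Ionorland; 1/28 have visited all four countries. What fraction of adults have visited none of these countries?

1/28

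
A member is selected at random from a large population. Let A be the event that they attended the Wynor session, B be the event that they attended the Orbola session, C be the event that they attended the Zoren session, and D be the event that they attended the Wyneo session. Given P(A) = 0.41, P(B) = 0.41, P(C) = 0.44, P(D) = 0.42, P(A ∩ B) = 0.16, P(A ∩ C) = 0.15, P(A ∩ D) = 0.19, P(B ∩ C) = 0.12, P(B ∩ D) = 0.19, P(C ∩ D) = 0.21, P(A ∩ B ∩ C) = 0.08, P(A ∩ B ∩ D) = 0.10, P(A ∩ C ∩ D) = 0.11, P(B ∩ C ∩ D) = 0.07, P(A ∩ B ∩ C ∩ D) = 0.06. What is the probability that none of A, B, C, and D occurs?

0.04

Inclusion–exclusion gives
P(A ∪ B ∪ C ∪ D) = 0.41 + 0.41 + 0.44 + 0.42 − 0.16 − 0.15 − 0.19 − 0.12 − 0.19 − 0.21 + 0.08 + 0.10 + 0.11 + 0.07 − 0.06 = 0.96
P(none) = 1 − 0.96 = 0.04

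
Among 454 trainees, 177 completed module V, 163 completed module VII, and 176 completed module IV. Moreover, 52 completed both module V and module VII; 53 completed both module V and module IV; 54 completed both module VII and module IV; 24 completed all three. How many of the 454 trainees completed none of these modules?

Inclusion–exclusion gives
|union| = 177 + 163 + 176 − 52 − 53 − 54 + 24 = 381
None: 454 − 381 = 73

73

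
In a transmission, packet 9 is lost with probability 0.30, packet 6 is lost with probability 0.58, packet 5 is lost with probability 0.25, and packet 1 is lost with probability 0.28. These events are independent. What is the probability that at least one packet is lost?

P(none) = (1 − 0.30) × (1 − 0.58) × (1 − 0.25) × (1 − 0.28) = 0.70 × 0.42 × 0.75 × 0.72 = 0.15876
P(at least one) = 1 − 0.15876 = 0.84124

0.84124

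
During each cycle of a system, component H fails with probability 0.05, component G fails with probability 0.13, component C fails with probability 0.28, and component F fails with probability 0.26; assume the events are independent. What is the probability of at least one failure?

Since the events are independent, P(none) is the product of the individual non-occurrence probabilities.
P(none) = (1 − 0.05) × (1 − 0.13) × (1 − 0.28) × (1 − 0.26) = 0.95 × 0.87 × 0.72 × 0.74 = 0.4403592
P(at least one) = 1 − 0.4403592 = 0.5596408

0.5596408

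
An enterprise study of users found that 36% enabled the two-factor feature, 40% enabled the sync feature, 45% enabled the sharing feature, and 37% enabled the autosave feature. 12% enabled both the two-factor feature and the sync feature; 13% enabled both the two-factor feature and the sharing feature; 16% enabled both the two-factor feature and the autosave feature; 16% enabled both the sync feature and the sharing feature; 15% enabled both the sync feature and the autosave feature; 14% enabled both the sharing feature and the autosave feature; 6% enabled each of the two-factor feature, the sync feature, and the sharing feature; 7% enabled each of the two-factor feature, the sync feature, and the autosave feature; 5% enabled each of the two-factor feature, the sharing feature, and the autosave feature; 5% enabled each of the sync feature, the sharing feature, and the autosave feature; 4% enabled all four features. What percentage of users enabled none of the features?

9%

P(union) = 36 + 40 + 45 + 37 − 12 − 13 − 16 − 16 − 15 − 14 + 6 + 7 + 5 + 5 − 4 = 91%
P(none) = 100% − 91% = 9%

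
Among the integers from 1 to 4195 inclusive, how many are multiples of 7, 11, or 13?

Using inclusion–exclusion:
floor(4195/7) + floor(4195/11) + floor(4195/13) − floor(4195/77) − floor(4195/91) − floor(4195/143) + floor(4195/1001) = 599 + 381 + 322 − 54 − 46 − 29 + 4 = 1177

1177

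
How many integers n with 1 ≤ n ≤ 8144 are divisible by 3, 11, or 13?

Using inclusion–exclusion:
⌊8144/3⌋ + ⌊8144/11⌋ + ⌊8144/13⌋ − ⌊8144/33⌋ − ⌊8144/39⌋ − ⌊8144/143⌋ + ⌊8144/429⌋ = 2714 + 740 + 626 − 246 − 208 − 56 + 18 = 3588

3588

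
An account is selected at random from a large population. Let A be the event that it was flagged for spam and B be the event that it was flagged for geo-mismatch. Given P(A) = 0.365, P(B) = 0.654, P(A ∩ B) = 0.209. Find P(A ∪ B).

By inclusion-exclusion,
P(A ∪ B) = 0.365 + 0.654 − 0.209 = 0.810

0.810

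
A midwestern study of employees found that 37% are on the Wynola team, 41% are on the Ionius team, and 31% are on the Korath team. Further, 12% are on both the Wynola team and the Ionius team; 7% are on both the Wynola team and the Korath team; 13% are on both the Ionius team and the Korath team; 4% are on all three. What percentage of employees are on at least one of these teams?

By inclusion–exclusion:
P(≥1) = 37 + 41 + 31 − 12 − 7 − 13 + 4 = 81%

81%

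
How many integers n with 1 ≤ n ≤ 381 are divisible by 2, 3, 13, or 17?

270

190 + 127 + 29 + 22 − 63 − 14 − 11 − 9 − 7 − 1 + 4 + 3 + 0 + 0 − 0 = 270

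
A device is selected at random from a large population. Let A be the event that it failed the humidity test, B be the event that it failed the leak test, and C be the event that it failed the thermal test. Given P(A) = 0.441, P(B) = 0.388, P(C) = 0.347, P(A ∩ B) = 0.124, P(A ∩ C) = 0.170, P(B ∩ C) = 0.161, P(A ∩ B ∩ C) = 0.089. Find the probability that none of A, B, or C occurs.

P(A ∪ B ∪ C) = 0.441 + 0.388 + 0.347 − 0.124 − 0.170 − 0.161 + 0.089 = 0.810
P(none) = 1 − 0.810 = 0.190

0.190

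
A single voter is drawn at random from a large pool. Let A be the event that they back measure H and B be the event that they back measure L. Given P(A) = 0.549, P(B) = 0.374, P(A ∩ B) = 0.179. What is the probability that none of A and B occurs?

0.256

P(A ∪ B) = 0.549 + 0.374 − 0.179 = 0.744
P(none) = 1 − 0.744 = 0.256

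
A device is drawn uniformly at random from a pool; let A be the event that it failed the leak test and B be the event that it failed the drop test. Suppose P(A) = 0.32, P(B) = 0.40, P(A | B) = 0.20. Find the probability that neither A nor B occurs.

P(A ∩ B) = P(B)·P(A|B) = 0.40 × 0.20 = 0.08
By inclusion–exclusion:
P(A ∪ B) = 0.32 + 0.40 − 0.08 = 0.64
P(none) = 1 − 0.64 = 0.36

0.36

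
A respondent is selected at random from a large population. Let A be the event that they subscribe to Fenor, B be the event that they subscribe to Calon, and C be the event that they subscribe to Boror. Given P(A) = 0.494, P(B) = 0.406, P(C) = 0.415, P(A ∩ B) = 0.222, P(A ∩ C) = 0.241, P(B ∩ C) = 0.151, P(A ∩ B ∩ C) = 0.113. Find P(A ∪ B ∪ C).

0.814

P(A ∪ B ∪ C) = 0.494 + 0.406 + 0.415 − 0.222 − 0.241 − 0.151 + 0.113 = 0.814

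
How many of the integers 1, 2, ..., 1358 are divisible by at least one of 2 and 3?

679 + 452 − 226 = 905

905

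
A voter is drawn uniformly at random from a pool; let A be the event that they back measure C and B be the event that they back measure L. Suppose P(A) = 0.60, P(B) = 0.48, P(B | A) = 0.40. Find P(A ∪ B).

P(A ∩ B) = P(A)·P(B|A) = 0.60 × 0.40 = 0.24
P(A ∪ B) = 0.60 + 0.48 − 0.24 = 0.84

0.84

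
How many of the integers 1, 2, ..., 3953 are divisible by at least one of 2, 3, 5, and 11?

2994

Apply inclusion-exclusion:
floor(3953/2) + floor(3953/3) + floor(3953/5) + floor(3953/11) − floor(3953/6) − floor(3953/10) − floor(3953/22) − floor(3953/15) − floor(3953/33) − floor(3953/55) + floor(3953/30) + floor(3953/66) + floor(3953/110) + floor(3953/165) − floor(3953/330) = 1976 + 1317 + 790 + 359 − 658 − 395 − 179 − 263 − 119 − 71 + 131 + 59 + 35 + 23 − 11 = 2994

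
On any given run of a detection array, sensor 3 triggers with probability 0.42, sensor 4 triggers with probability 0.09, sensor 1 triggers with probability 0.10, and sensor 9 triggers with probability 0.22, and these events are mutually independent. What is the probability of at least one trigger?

0.6294844

Since the events are independent, P(none) is the product of the individual non-occurrence probabilities.
P(none) = (1 − 0.42) × (1 − 0.09) × (1 − 0.10) × (1 − 0.22) = 0.58 × 0.91 × 0.90 × 0.78 = 0.3705156
P(at least one) = 1 − 0.3705156 = 0.6294844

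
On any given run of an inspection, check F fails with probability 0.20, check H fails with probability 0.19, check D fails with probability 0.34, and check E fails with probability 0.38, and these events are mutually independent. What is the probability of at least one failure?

0.7348384

P(none) = (1 − 0.20) × (1 − 0.19) × (1 − 0.34) × (1 − 0.38) = 0.80 × 0.81 × 0.66 × 0.62 = 0.2651616
P(at least one) = 1 − 0.2651616 = 0.7348384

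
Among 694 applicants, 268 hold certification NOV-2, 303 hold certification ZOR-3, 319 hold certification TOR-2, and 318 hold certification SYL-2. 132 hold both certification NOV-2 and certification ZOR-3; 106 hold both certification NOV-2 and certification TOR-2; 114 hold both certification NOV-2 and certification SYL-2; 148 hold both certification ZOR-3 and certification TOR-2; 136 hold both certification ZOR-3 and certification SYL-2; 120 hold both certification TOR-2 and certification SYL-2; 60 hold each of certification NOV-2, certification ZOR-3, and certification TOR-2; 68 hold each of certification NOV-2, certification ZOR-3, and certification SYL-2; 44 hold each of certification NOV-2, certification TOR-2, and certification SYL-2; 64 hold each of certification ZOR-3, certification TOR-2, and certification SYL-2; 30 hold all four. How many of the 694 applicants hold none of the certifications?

36

Apply inclusion-exclusion:
N(≥1) = 268 + 303 + 319 + 318 − 132 − 106 − 114 − 148 − 136 − 120 + 60 + 68 + 44 + 64 − 30 = 658
None: 694 − 658 = 36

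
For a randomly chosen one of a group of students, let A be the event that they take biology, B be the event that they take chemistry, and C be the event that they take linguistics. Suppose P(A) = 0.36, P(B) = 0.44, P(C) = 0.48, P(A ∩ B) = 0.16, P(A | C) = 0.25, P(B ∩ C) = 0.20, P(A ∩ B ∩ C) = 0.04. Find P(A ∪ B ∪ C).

P(A ∩ C) = P(C)·P(A|C) = 0.48 × 0.25 = 0.12
Using inclusion–exclusion:
P(A ∪ B ∪ C) = 0.36 + 0.44 + 0.48 − 0.16 − 0.12 − 0.20 + 0.04 = 0.84

0.84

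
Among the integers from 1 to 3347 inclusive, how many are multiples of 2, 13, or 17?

1892

Apply inclusion-exclusion:
⌊3347/2⌋ + ⌊3347/13⌋ + ⌊3347/17⌋ − ⌊3347/26⌋ − ⌊3347/34⌋ − ⌊3347/221⌋ + ⌊3347/442⌋ = 1673 + 257 + 196 − 128 − 98 − 15 + 7 = 1892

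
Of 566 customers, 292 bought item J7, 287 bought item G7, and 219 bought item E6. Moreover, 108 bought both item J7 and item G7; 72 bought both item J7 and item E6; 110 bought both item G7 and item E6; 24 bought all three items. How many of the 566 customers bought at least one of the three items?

532

By inclusion-exclusion,
|at least one| = 292 + 287 + 219 − 108 − 72 − 110 + 24 = 532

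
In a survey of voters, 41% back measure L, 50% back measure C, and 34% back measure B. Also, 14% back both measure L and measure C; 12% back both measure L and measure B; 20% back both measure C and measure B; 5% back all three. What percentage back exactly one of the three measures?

P(exactly one) = 41 + 50 + 34 − 2·14 − 2·12 − 2·20 + 3·5 = 48%

48%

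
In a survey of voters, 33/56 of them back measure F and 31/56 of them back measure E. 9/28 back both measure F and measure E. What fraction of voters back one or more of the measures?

By inclusion–exclusion:
P(union) = 33/56 + 31/56 − 9/28 = 23/28

23/28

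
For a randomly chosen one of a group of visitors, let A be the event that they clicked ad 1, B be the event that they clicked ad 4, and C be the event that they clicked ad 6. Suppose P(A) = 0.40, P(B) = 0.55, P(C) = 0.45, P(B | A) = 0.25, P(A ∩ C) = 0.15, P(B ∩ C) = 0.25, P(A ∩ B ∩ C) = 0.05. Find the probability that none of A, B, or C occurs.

0.05

P(A ∩ B) = P(A)·P(B|A) = 0.40 × 0.25 = 0.10
Inclusion–exclusion gives
P(A ∪ B ∪ C) = 0.40 + 0.55 + 0.45 − 0.10 − 0.15 − 0.25 + 0.05 = 0.95
P(none) = 1 − 0.95 = 0.05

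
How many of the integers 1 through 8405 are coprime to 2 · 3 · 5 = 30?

2241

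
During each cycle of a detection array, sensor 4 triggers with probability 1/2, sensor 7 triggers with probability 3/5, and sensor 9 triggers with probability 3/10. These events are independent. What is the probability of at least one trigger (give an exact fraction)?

P(none) = (1 − 1/2) × (1 − 3/5) × (1 − 3/10) = 1/2 × 2/5 × 7/10 = 7/50
P(at least one) = 1 − 7/50 = 43/50

43/50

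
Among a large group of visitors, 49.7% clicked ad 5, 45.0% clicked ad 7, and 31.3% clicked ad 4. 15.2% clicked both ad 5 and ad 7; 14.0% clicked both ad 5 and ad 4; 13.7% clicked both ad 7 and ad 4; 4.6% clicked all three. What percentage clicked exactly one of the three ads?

By inclusion–exclusion (exactly-one form):
P(exactly one) = 49.7 + 45.0 + 31.3 − 2·15.2 − 2·14.0 − 2·13.7 + 3·4.6 = 54.0%

54.0%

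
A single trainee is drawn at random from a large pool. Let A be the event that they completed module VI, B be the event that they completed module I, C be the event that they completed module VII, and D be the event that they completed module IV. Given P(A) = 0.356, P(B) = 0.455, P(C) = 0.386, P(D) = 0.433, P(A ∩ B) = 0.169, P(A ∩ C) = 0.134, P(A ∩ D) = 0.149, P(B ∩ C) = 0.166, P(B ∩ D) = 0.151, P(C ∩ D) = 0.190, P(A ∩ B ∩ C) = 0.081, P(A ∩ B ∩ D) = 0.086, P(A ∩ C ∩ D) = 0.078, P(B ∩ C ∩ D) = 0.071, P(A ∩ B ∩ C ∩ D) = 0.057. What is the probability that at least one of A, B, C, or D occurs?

0.930

P(A ∪ B ∪ C ∪ D) = 0.356 + 0.455 + 0.386 + 0.433 − 0.169 − 0.134 − 0.149 − 0.166 − 0.151 − 0.190 + 0.081 + 0.086 + 0.078 + 0.071 − 0.057 = 0.930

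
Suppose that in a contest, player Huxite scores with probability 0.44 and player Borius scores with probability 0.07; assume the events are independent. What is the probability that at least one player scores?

0.4792

P(none) = (1 − 0.44) × (1 − 0.07) = 0.56 × 0.93 = 0.5208
P(at least one) = 1 − 0.5208 = 0.4792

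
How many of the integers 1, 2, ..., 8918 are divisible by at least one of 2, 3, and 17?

Inclusion–exclusion gives
⌊8918/2⌋ + ⌊8918/3⌋ + ⌊8918/17⌋ − ⌊8918/6⌋ − ⌊8918/34⌋ − ⌊8918/51⌋ + ⌊8918/102⌋ = 4459 + 2972 + 524 − 1486 − 262 − 174 + 87 = 6120

6120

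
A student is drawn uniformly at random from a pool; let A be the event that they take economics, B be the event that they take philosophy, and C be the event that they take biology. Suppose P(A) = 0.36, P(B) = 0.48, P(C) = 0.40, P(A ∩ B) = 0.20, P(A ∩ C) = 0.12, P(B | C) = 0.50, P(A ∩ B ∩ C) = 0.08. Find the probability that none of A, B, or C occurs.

P(B ∩ C) = P(C)·P(B|C) = 0.40 × 0.50 = 0.20
Using inclusion–exclusion:
P(A ∪ B ∪ C) = 0.36 + 0.48 + 0.40 − 0.20 − 0.12 − 0.20 + 0.08 = 0.80
P(none) = 1 − 0.80 = 0.20

0.20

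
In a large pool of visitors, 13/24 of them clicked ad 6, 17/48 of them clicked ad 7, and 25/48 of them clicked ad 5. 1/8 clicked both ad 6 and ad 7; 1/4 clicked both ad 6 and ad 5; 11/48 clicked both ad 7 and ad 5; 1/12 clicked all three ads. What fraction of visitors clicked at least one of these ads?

43/48

By inclusion–exclusion:
P(at least one) = 13/24 + 17/48 + 25/48 − 1/8 − 1/4 − 11/48 + 1/12 = 43/48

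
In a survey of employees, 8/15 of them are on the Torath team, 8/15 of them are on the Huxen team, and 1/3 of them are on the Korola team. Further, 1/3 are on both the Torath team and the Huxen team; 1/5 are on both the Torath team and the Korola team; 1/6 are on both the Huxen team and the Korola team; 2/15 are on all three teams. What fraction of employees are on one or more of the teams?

By inclusion-exclusion,
P(union) = 8/15 + 8/15 + 1/3 − 1/3 − 1/5 − 1/6 + 2/15 = 5/6

5/6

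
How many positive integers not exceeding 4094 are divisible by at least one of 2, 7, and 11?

2498

Inclusion–exclusion gives
⌊4094/2⌋ + ⌊4094/7⌋ + ⌊4094/11⌋ − ⌊4094/14⌋ − ⌊4094/22⌋ − ⌊4094/77⌋ + ⌊4094/154⌋ = 2047 + 584 + 372 − 292 − 186 − 53 + 26 = 2498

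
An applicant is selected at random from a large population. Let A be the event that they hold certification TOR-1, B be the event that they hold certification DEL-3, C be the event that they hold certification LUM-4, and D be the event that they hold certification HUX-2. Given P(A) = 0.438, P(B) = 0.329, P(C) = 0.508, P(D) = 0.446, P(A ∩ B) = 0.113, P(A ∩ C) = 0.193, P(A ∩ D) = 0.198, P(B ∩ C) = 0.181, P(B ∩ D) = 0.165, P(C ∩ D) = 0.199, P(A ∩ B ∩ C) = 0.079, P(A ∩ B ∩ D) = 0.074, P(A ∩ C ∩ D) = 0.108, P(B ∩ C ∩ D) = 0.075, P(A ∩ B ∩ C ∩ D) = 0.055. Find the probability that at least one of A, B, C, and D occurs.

P(A ∪ B ∪ C ∪ D) = 0.438 + 0.329 + 0.508 + 0.446 − 0.113 − 0.193 − 0.198 − 0.181 − 0.165 − 0.199 + 0.079 + 0.074 + 0.108 + 0.075 − 0.055 = 0.953

0.953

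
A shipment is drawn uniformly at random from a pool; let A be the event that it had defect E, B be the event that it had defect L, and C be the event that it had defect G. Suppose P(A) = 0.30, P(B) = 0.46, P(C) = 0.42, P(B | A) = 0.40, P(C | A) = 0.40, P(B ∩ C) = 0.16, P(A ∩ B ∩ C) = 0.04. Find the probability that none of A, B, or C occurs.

P(A ∩ B) = P(A)·P(B|A) = 0.30 × 0.40 = 0.12
P(A ∩ C) = P(A)·P(C|A) = 0.30 × 0.40 = 0.12
P(A ∪ B ∪ C) = 0.30 + 0.46 + 0.42 − 0.12 − 0.12 − 0.16 + 0.04 = 0.82
P(none) = 1 − 0.82 = 0.18

0.18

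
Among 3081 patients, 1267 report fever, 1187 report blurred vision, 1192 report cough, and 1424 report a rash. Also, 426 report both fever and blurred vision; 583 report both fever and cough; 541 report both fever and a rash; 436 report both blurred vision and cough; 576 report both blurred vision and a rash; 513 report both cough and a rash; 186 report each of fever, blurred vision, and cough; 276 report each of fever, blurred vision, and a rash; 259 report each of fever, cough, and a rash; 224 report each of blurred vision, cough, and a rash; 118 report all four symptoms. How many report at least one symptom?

|union| = 1267 + 1187 + 1192 + 1424 − 426 − 583 − 541 − 436 − 576 − 513 + 186 + 276 + 259 + 224 − 118 = 2822

2822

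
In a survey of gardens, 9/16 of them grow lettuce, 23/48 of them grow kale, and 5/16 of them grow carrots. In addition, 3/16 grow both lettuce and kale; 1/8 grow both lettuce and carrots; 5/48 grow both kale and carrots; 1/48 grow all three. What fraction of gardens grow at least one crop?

Inclusion–exclusion gives
P(at least one) = 9/16 + 23/48 + 5/16 − 3/16 − 1/8 − 5/48 + 1/48 = 23/24

23/24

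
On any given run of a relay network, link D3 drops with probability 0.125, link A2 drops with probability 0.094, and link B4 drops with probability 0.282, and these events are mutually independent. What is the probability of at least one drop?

0.4308055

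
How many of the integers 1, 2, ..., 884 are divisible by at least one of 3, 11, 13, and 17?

Using inclusion–exclusion:
294 + 80 + 68 + 52 − 26 − 22 − 17 − 6 − 4 − 4 + 2 + 1 + 1 + 0 − 0 = 419

419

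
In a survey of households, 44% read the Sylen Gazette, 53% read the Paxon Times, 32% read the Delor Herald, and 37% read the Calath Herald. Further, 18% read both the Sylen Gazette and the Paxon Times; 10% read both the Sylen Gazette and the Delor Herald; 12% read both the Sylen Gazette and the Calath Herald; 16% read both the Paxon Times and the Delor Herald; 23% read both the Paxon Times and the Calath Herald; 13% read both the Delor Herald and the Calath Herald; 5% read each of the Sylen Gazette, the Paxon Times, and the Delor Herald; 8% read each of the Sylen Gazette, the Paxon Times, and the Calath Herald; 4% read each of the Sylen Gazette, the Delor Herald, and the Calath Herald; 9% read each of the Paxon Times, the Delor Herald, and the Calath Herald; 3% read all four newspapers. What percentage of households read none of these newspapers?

By inclusion-exclusion,
P(at least one) = 44 + 53 + 32 + 37 − 18 − 10 − 12 − 16 − 23 − 13 + 5 + 8 + 4 + 9 − 3 = 97%
P(none) = 100% − 97% = 3%

3%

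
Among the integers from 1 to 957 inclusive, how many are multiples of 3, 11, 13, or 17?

453

Inclusion–exclusion gives
⌊957/3⌋ + ⌊957/11⌋ + ⌊957/13⌋ + ⌊957/17⌋ − ⌊957/33⌋ − ⌊957/39⌋ − ⌊957/51⌋ − ⌊957/143⌋ − ⌊957/187⌋ − ⌊957/221⌋ + ⌊957/429⌋ + ⌊957/561⌋ + ⌊957/663⌋ + ⌊957/2431⌋ − ⌊957/7293⌋ = 319 + 87 + 73 + 56 − 29 − 24 − 18 − 6 − 5 − 4 + 2 + 1 + 1 + 0 − 0 = 453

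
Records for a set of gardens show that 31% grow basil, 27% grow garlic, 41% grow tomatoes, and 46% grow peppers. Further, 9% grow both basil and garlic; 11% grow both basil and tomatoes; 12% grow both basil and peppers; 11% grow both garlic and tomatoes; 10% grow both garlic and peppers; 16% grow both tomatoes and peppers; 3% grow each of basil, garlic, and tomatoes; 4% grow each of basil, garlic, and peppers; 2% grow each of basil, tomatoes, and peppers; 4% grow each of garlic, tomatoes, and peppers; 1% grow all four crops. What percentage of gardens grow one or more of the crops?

By inclusion–exclusion:
P(≥1) = 31 + 27 + 41 + 46 − 9 − 11 − 12 − 11 − 10 − 16 + 3 + 4 + 2 + 4 − 1 = 88%

88%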